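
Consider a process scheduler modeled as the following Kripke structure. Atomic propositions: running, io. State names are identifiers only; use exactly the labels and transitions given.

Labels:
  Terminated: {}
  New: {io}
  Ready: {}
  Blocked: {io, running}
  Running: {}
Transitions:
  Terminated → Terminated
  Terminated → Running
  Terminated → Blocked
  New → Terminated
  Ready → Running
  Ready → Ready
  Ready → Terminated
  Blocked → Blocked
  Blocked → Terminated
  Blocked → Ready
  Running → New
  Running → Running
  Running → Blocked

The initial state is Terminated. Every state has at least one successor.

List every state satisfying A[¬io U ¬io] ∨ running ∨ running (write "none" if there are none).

States satisfying ¬io: {Terminated, Ready, Running}.
States satisfying A[¬io U ¬io]: {Terminated, Ready, Running}.
States satisfying running ∨ running: {Blocked}.
States satisfying A[¬io U ¬io] ∨ running ∨ running: {Terminated, Ready, Blocked, Running}.

{Terminated, Ready, Blocked, Running}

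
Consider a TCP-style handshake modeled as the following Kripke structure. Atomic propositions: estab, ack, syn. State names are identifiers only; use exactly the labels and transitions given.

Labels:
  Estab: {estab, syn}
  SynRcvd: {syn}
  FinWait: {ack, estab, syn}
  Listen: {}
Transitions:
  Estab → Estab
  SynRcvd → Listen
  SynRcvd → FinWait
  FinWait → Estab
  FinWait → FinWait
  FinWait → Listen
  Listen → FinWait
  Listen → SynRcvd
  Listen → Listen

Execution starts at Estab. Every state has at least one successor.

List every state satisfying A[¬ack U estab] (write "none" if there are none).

States satisfying ¬ack: {Estab, SynRcvd, Listen}.
States satisfying estab: {Estab, FinWait}.
States satisfying A[¬ack U estab]: {Estab, FinWait}.

{Estab, FinWait}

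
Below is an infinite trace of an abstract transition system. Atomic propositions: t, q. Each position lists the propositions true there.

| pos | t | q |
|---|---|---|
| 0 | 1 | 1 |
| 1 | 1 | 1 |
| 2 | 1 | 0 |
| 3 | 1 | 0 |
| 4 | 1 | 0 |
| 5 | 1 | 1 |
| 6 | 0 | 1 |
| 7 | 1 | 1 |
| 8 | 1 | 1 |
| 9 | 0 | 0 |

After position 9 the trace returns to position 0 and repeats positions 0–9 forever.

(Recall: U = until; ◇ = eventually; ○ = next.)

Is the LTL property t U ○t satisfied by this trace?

Satisfied

Walking from position 0: ○t first holds at position 0, and t holds at every earlier position along the way, so t U ○t holds.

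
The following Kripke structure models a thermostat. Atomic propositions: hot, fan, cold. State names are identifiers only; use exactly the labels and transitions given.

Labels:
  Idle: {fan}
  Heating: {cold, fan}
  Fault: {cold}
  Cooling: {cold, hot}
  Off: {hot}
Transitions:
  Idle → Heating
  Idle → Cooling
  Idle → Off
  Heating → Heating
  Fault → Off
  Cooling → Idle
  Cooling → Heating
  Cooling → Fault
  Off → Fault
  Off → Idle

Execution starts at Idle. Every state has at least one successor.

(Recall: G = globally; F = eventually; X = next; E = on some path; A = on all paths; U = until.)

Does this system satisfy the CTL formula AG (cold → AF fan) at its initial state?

States satisfying cold → AF fan: {Idle, Heating, Off}.
States satisfying AG (cold → AF fan): {Heating}.
Cooling is reachable from Idle and violates cold → AF fan, so AG fails at Idle.
Idle ∉ Sat(AG (cold → AF fan)).

Violated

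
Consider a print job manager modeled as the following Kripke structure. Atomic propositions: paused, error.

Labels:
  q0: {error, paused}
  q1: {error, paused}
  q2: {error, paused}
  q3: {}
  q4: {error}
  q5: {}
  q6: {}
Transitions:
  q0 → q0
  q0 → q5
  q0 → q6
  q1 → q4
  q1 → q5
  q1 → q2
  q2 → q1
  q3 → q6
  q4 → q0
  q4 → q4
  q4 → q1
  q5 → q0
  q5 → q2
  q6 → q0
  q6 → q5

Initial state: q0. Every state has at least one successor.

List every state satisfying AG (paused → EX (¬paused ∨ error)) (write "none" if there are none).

{q0, q1, q2, q3, q4, q5, q6}

States satisfying paused → EX (¬paused ∨ error): {q0, q1, q2, q3, q4, q5, q6}.
States satisfying AG (paused → EX (¬paused ∨ error)): {q0, q1, q2, q3, q4, q5, q6}.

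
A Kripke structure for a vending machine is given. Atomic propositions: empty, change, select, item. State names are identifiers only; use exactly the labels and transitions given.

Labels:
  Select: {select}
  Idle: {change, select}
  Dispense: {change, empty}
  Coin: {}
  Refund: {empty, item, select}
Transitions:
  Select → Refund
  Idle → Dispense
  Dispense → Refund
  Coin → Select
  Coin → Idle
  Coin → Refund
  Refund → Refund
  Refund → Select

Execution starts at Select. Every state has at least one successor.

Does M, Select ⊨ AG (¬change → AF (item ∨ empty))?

States satisfying ¬change → AF (item ∨ empty): {Select, Idle, Dispense, Coin, Refund}.
States satisfying AG (¬change → AF (item ∨ empty)): {Select, Idle, Dispense, Coin, Refund}.
Every state reachable from Select satisfies ¬change → AF (item ∨ empty).
Select ∈ Sat(AG (¬change → AF (item ∨ empty))).

Holds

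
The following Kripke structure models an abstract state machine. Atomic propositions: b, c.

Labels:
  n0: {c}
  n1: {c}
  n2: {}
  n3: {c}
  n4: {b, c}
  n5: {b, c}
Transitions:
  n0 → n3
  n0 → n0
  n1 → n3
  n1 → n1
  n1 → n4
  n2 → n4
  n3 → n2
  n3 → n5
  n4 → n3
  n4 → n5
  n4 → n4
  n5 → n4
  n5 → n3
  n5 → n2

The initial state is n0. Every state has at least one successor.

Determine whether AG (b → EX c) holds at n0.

States satisfying b → EX c: {n0, n1, n2, n3, n4, n5}.
States satisfying AG (b → EX c): {n0, n1, n2, n3, n4, n5}.
Every state reachable from n0 satisfies b → EX c.
n0 ∈ Sat(AG (b → EX c)).

Holds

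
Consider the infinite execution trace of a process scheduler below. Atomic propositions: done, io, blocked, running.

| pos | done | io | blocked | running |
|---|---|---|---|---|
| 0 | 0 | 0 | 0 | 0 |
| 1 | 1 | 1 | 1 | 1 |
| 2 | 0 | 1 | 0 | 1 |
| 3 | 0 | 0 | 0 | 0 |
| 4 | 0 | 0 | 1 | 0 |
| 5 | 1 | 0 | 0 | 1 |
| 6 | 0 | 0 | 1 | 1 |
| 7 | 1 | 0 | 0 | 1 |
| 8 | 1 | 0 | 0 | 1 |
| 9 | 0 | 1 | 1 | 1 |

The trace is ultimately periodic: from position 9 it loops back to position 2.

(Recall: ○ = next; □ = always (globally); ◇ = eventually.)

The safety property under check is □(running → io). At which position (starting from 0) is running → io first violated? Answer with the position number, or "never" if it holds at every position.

Check running → io at each position in order: 0 ✓, 1 ✓, 2 ✓, 3 ✓, 4 ✓.
At position 5 the labels are {done, running}, so running → io is false there. This is the first violation.

5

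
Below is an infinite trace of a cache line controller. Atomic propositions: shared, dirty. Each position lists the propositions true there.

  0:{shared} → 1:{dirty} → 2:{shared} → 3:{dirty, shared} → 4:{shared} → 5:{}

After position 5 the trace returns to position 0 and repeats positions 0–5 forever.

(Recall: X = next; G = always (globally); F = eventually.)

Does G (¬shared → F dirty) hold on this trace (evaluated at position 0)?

¬shared → F dirty holds at every position 0..5, and those are all positions ever visited, so G (¬shared → F dirty) holds.
Positions where ¬shared holds: 1, 5.
Check F dirty at each: 1→ok, 5→ok.

Satisfied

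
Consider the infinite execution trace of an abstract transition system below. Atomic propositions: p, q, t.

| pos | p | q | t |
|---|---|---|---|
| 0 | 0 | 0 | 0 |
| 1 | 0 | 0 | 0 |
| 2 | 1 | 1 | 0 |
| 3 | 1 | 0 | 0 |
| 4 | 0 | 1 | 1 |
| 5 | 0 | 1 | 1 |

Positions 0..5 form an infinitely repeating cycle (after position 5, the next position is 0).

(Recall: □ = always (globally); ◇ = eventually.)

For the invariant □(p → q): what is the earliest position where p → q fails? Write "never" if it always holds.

3

Check p → q at each position in order: 0 ✓, 1 ✓, 2 ✓.
At position 3 the labels are {p}, so p → q is false there. This is the first violation.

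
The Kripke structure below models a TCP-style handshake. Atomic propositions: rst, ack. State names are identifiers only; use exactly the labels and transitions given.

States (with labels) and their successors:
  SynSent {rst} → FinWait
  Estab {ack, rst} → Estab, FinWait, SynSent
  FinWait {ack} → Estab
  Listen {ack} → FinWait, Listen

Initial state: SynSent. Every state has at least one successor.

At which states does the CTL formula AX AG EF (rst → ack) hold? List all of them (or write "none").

States satisfying AG EF (rst → ack): {SynSent, Estab, FinWait, Listen}.
States satisfying AX AG EF (rst → ack): {SynSent, Estab, FinWait, Listen}.

{SynSent, Estab, FinWait, Listen}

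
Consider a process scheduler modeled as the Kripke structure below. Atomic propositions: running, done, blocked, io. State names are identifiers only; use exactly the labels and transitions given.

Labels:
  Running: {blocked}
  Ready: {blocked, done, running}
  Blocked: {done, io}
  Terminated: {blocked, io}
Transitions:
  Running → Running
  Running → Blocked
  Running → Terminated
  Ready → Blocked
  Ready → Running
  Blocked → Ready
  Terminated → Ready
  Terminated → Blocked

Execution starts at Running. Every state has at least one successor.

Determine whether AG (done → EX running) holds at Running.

Violated

States satisfying done → EX running: {Running, Blocked, Terminated}.
States satisfying AG (done → EX running): ∅.
Ready is reachable from Running and violates done → EX running, so AG fails at Running.
Running ∉ Sat(AG (done → EX running)).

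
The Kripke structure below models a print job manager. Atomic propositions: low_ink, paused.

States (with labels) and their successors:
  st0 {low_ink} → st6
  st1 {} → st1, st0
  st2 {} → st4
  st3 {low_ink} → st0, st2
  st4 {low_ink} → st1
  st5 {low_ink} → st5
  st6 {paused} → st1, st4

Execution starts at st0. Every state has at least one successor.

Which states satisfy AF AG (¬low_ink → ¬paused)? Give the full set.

States satisfying AG (¬low_ink → ¬paused): {st5}.
States satisfying AF AG (¬low_ink → ¬paused): {st5}.

{st5}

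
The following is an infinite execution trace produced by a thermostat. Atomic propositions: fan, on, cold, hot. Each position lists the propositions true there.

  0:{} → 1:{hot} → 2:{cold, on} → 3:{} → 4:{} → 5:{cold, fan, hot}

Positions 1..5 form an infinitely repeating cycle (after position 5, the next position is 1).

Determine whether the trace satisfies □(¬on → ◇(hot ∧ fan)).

¬on → ◇(hot ∧ fan) holds at every position 0..5, and those are all positions ever visited, so □(¬on → ◇(hot ∧ fan)) holds.
Positions where ¬on holds: 0, 1, 3, 4, 5.
Check ◇(hot ∧ fan) at each: 0→ok, 1→ok, 3→ok, 4→ok, 5→ok.

Satisfied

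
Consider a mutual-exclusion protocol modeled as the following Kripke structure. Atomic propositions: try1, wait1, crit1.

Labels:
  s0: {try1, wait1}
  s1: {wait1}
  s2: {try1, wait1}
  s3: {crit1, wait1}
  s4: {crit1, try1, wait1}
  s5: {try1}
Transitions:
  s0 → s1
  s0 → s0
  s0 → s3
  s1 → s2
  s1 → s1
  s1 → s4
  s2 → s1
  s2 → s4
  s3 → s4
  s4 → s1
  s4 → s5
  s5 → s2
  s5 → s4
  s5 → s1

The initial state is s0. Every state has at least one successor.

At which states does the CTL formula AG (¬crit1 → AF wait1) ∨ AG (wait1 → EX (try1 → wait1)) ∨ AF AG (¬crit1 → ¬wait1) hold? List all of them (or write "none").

States satisfying ¬crit1 → AF wait1: {s0, s1, s2, s3, s4, s5}.
States satisfying AG (¬crit1 → AF wait1): {s0, s1, s2, s3, s4, s5}.
States satisfying wait1 → EX (try1 → wait1): {s0, s1, s2, s3, s4, s5}.
States satisfying AG (wait1 → EX (try1 → wait1)): {s0, s1, s2, s3, s4, s5}.
States satisfying AG (¬crit1 → ¬wait1): ∅.
States satisfying AF AG (¬crit1 → ¬wait1): ∅.
States satisfying AG (¬crit1 → AF wait1) ∨ AG (wait1 → EX (try1 → wait1)) ∨ AF AG (¬crit1 → ¬wait1): {s0, s1, s2, s3, s4, s5}.

{s0, s1, s2, s3, s4, s5}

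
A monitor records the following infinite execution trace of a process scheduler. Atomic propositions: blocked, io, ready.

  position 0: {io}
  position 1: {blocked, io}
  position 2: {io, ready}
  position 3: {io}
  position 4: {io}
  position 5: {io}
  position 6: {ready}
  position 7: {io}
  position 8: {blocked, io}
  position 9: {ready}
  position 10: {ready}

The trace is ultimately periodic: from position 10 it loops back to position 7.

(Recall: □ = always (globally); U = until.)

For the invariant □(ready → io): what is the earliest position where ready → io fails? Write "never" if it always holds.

Check ready → io at each position in order: 0 ✓, 1 ✓, 2 ✓, 3 ✓, 4 ✓, 5 ✓.
At position 6 the labels are {ready}, so ready → io is false there. This is the first violation.

6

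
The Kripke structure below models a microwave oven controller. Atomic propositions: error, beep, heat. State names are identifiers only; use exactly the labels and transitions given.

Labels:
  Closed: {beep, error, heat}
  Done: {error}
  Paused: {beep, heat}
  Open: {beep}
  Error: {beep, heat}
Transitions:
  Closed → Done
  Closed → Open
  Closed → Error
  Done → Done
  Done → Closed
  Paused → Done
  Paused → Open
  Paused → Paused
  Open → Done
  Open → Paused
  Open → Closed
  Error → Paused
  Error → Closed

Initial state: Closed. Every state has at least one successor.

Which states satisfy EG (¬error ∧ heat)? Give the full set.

States satisfying ¬error ∧ heat: {Paused, Error}.
States satisfying EG (¬error ∧ heat): {Paused, Error}.

{Paused, Error}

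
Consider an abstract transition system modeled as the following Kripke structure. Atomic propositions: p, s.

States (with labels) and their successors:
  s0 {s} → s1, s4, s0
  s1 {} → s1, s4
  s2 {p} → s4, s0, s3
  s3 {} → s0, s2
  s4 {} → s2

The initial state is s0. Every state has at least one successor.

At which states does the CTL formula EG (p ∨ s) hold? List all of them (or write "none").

States satisfying p ∨ s: {s0, s2}.
States satisfying EG (p ∨ s): {s0, s2}.

{s0, s2}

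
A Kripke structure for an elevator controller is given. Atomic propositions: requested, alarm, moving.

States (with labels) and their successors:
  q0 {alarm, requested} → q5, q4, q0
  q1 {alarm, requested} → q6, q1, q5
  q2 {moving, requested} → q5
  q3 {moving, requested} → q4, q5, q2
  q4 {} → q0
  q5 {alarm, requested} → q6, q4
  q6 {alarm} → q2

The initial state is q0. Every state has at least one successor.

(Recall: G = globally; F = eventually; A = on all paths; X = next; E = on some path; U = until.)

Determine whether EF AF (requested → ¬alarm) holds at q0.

Yes

States satisfying AF (requested → ¬alarm): {q2, q3, q4, q5, q6}.
States satisfying EF AF (requested → ¬alarm): {q0, q1, q2, q3, q4, q5, q6}.
Some path from q0 reaches a state where AF (requested → ¬alarm) holds.
q0 ∈ Sat(EF AF (requested → ¬alarm)).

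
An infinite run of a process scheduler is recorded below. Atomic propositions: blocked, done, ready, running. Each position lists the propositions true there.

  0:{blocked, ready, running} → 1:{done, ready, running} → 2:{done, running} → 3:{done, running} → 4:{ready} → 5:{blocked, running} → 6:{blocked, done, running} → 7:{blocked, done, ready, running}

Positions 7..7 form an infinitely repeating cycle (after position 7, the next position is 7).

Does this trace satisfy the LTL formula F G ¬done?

G ¬done is false at every position 0..7, so it never becomes true and F G ¬done fails.

Violated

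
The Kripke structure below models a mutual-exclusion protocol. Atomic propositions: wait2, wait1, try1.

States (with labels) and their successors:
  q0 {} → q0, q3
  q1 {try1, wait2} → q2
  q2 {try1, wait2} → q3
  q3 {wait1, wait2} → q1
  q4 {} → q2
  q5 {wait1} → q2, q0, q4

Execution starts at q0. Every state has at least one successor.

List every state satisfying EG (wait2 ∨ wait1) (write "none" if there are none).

States satisfying wait2 ∨ wait1: {q1, q2, q3, q5}.
States satisfying EG (wait2 ∨ wait1): {q1, q2, q3, q5}.

{q1, q2, q3, q5}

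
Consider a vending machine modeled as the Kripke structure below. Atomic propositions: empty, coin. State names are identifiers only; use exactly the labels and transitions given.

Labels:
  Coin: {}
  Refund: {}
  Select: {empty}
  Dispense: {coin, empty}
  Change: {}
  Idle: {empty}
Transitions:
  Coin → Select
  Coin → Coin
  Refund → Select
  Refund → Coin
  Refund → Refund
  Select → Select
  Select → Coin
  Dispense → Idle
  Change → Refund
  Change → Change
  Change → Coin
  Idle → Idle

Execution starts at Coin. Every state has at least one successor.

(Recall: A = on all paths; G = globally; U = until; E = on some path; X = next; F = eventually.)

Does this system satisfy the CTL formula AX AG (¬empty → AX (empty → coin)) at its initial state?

Does not hold

States satisfying AG (¬empty → AX (empty → coin)): {Dispense, Idle}.
States satisfying AX AG (¬empty → AX (empty → coin)): {Dispense, Idle}.
Coin ∉ Sat(AX AG (¬empty → AX (empty → coin))).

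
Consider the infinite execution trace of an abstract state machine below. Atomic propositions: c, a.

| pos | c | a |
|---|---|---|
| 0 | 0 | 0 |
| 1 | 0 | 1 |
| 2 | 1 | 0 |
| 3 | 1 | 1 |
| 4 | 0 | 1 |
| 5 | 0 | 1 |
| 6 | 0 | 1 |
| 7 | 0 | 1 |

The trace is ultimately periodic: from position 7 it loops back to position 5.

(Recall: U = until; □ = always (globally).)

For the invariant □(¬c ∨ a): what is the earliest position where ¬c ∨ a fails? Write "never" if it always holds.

2

Check ¬c ∨ a at each position in order: 0 ✓, 1 ✓.
At position 2 the labels are {c}, so ¬c ∨ a is false there. This is the first violation.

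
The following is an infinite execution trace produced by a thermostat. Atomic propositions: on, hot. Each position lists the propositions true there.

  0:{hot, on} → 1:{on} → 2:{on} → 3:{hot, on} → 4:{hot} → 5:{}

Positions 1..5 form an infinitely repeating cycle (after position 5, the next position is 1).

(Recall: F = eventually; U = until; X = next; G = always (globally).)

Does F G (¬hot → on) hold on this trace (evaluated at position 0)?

Does not hold

G (¬hot → on) is false at every position 0..5, so it never becomes true and F G (¬hot → on) fails.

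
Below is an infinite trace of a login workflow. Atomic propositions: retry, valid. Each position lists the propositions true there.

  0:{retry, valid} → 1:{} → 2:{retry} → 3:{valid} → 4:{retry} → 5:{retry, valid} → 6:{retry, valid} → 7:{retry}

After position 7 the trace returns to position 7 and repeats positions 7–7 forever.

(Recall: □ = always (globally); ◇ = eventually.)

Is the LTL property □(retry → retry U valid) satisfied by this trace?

retry → retry U valid must hold at every position from 0 onward. It fails at position 7, so □(retry → retry U valid) is false.
Positions where retry holds: 0, 2, 4, 5, 6, 7.
Check retry U valid at each: 0→ok, 2→ok, 4→ok, 5→ok, 6→ok, 7→fails.

Does not hold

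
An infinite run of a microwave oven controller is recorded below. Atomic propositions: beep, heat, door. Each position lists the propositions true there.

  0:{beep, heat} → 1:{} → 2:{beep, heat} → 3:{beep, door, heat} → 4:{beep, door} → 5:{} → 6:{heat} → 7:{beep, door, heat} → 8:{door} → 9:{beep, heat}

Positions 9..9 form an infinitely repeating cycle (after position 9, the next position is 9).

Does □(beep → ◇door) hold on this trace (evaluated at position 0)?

beep → ◇door must hold at every position from 0 onward. It fails at position 9, so □(beep → ◇door) is false.
Positions where beep holds: 0, 2, 3, 4, 7, 9.
Check ◇door at each: 0→ok, 2→ok, 3→ok, 4→ok, 7→ok, 9→fails.

Does not hold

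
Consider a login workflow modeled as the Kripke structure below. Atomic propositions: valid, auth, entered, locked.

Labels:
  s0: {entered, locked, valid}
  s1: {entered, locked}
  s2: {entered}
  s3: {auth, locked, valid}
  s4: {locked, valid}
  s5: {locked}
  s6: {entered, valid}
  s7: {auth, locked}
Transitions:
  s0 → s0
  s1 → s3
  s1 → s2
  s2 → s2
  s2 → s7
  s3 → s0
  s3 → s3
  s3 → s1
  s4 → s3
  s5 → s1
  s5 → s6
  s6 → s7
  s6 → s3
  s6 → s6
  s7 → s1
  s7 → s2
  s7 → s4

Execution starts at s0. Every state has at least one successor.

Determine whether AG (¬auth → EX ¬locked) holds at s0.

Does not hold

States satisfying ¬auth → EX ¬locked: {s1, s2, s3, s5, s6, s7}.
States satisfying AG (¬auth → EX ¬locked): ∅.
s0 is reachable from s0 and violates ¬auth → EX ¬locked, so AG fails at s0.
s0 ∉ Sat(AG (¬auth → EX ¬locked)).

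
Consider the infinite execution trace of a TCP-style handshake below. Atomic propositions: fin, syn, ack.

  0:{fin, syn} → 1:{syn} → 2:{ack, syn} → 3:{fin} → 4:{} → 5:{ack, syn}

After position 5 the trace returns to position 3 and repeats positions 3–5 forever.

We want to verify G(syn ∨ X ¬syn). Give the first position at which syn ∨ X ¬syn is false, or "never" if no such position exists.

Check syn ∨ X ¬syn at each position in order: 0 ✓, 1 ✓, 2 ✓, 3 ✓.
At position 4 the labels are {} and the next position 5 has {ack, syn}, so syn ∨ X ¬syn is false there. This is the first violation.

4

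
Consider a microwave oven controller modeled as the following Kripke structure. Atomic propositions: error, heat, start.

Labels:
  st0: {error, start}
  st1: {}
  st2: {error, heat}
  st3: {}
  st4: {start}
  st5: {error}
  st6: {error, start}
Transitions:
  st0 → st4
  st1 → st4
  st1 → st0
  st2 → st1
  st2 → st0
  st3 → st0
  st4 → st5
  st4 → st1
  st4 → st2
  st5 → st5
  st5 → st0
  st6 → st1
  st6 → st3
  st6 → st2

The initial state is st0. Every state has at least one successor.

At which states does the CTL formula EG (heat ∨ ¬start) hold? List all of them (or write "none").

States satisfying heat ∨ ¬start: {st1, st2, st3, st5}.
States satisfying EG (heat ∨ ¬start): {st5}.

{st5}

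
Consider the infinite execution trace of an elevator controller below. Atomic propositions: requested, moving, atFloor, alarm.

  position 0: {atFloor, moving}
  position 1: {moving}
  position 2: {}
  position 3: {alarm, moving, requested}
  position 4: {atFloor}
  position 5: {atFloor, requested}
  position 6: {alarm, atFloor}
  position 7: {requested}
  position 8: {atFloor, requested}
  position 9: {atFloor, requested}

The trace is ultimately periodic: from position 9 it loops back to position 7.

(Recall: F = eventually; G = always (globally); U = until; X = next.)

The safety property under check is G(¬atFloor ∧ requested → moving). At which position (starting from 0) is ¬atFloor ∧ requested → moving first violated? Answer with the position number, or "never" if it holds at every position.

Check ¬atFloor ∧ requested → moving at each position in order: 0 ✓, 1 ✓, 2 ✓, 3 ✓, 4 ✓, 5 ✓, 6 ✓.
At position 7 the labels are {requested}, so ¬atFloor ∧ requested → moving is false there. This is the first violation.

7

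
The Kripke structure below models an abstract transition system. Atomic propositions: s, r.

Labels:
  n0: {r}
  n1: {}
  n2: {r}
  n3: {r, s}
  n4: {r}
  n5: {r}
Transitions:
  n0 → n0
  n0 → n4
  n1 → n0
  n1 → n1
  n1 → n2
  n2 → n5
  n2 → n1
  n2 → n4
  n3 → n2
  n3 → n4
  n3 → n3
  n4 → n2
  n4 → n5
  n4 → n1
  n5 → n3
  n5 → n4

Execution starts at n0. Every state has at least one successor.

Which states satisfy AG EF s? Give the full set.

States satisfying EF s: {n0, n1, n2, n3, n4, n5}.
States satisfying AG EF s: {n0, n1, n2, n3, n4, n5}.

{n0, n1, n2, n3, n4, n5}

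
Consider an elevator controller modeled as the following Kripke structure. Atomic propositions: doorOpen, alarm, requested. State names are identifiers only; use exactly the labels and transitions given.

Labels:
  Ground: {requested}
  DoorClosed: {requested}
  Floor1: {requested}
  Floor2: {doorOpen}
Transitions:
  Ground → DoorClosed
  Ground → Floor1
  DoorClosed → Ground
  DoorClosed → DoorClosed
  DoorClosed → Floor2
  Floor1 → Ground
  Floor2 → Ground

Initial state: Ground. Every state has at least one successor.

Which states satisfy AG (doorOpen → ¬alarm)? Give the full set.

{Ground, DoorClosed, Floor1, Floor2}

States satisfying doorOpen → ¬alarm: {Ground, DoorClosed, Floor1, Floor2}.
States satisfying AG (doorOpen → ¬alarm): {Ground, DoorClosed, Floor1, Floor2}.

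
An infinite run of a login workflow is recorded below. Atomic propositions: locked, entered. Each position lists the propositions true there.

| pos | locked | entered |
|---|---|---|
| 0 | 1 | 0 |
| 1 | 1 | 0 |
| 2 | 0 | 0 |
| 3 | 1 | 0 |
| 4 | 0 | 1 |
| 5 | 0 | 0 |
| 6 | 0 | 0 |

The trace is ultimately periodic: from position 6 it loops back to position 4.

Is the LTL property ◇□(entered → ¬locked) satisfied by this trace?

□(entered → ¬locked) holds at position 0, which is reachable from 0, so ◇□(entered → ¬locked) holds.

Satisfied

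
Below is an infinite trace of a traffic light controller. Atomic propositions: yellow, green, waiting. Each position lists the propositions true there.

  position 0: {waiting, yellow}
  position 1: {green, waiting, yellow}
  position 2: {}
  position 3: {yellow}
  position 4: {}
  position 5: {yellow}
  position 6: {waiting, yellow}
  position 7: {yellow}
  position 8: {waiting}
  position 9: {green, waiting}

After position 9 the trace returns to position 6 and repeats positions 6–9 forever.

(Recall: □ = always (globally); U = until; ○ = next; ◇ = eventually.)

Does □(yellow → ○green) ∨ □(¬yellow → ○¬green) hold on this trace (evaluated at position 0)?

yellow → ○green must hold at every position from 0 onward. It fails at position 1, so □(yellow → ○green) is false.
Positions where yellow holds: 0, 1, 3, 5, 6, 7.
Check ○green at each: 0→ok, 1→fails, 3→fails, 5→fails, 6→fails, 7→fails.
¬yellow → ○¬green must hold at every position from 0 onward. It fails at position 8, so □(¬yellow → ○¬green) is false.
Positions where ¬yellow holds: 2, 4, 8, 9.
Check ○¬green at each: 2→ok, 4→ok, 8→fails, 9→ok.
At position 0: □(yellow → ○green) is false; □(¬yellow → ○¬green) is false; so □(yellow → ○green) ∨ □(¬yellow → ○¬green) is false.

No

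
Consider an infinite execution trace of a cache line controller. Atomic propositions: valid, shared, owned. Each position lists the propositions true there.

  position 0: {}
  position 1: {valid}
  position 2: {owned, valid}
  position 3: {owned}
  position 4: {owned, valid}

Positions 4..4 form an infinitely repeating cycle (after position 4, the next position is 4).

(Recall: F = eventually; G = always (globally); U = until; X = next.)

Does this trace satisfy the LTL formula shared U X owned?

Walking from position 0: at position 0, X owned has not yet held and shared fails, so shared U X owned is false.

Violated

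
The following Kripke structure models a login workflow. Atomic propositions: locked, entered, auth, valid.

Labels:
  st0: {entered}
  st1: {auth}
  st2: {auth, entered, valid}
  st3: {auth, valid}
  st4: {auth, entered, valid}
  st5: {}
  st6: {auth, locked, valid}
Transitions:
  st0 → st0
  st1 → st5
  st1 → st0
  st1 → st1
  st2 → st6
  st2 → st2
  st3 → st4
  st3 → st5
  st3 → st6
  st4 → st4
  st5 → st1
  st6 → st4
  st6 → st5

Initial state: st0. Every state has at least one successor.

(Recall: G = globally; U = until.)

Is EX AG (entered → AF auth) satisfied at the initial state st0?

Violated

States satisfying AG (entered → AF auth): {st4}.
States satisfying EX AG (entered → AF auth): {st3, st4, st6}.
No suitable path/successor from st0 witnesses the formula.
st0 ∉ Sat(EX AG (entered → AF auth)).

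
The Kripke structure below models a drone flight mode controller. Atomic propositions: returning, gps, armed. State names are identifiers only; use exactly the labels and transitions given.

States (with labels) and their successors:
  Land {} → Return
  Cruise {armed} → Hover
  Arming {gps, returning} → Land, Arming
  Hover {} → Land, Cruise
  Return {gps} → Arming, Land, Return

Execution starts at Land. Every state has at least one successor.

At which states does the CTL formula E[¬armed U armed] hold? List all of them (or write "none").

States satisfying ¬armed: {Land, Arming, Hover, Return}.
States satisfying armed: {Cruise}.
States satisfying E[¬armed U armed]: {Cruise, Hover}.

{Cruise, Hover}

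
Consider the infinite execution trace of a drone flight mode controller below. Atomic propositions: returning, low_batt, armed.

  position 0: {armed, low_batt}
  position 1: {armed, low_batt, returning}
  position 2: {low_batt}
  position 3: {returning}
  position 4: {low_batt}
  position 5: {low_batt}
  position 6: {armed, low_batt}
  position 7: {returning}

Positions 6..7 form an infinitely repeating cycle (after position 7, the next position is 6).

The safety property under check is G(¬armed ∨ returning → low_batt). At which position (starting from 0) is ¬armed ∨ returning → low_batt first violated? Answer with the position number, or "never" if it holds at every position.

Check ¬armed ∨ returning → low_batt at each position in order: 0 ✓, 1 ✓, 2 ✓.
At position 3 the labels are {returning}, so ¬armed ∨ returning → low_batt is false there. This is the first violation.

3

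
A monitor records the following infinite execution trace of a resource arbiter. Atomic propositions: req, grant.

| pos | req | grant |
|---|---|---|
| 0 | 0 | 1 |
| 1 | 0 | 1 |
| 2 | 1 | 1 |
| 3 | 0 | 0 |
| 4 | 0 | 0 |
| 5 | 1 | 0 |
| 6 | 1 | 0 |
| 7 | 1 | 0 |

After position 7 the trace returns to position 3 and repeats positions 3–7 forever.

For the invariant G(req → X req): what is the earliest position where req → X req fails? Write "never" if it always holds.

Check req → X req at each position in order: 0 ✓, 1 ✓.
At position 2 the labels are {grant, req} and the next position 3 has {}, so req → X req is false there. This is the first violation.

2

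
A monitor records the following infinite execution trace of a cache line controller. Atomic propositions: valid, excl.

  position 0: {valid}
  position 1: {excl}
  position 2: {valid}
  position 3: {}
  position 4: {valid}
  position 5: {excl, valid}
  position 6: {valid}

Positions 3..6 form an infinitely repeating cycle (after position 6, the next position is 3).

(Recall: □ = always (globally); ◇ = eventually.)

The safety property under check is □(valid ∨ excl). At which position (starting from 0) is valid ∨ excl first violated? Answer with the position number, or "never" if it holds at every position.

3

Check valid ∨ excl at each position in order: 0 ✓, 1 ✓, 2 ✓.
At position 3 the labels are {}, so valid ∨ excl is false there. This is the first violation.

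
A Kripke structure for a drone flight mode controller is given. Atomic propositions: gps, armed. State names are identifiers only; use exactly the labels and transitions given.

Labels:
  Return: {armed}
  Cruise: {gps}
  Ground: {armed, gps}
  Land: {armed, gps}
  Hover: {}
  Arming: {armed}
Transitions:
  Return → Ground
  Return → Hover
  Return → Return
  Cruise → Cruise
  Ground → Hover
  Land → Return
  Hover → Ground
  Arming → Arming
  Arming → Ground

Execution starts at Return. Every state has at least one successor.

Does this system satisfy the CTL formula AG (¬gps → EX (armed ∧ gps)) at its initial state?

States satisfying ¬gps → EX (armed ∧ gps): {Return, Cruise, Ground, Land, Hover, Arming}.
States satisfying AG (¬gps → EX (armed ∧ gps)): {Return, Cruise, Ground, Land, Hover, Arming}.
Every state reachable from Return satisfies ¬gps → EX (armed ∧ gps).
Return ∈ Sat(AG (¬gps → EX (armed ∧ gps))).

Satisfied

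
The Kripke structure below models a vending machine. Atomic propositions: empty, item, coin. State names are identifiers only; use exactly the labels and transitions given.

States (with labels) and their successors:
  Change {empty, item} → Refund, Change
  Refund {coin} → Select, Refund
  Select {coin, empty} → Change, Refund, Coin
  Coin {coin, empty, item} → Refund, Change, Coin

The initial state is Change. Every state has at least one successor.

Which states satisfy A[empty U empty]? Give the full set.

States satisfying empty: {Change, Select, Coin}.
States satisfying A[empty U empty]: {Change, Select, Coin}.

{Change, Select, Coin}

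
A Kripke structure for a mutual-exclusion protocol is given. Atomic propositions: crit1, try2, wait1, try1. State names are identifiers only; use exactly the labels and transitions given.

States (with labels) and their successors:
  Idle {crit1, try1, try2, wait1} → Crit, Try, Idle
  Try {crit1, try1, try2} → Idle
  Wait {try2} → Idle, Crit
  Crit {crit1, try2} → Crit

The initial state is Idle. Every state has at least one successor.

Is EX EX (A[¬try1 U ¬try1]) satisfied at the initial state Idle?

Yes

States satisfying EX (A[¬try1 U ¬try1]): {Idle, Wait, Crit}.
States satisfying EX EX (A[¬try1 U ¬try1]): {Idle, Try, Wait, Crit}.
Idle ∈ Sat(EX EX (A[¬try1 U ¬try1])).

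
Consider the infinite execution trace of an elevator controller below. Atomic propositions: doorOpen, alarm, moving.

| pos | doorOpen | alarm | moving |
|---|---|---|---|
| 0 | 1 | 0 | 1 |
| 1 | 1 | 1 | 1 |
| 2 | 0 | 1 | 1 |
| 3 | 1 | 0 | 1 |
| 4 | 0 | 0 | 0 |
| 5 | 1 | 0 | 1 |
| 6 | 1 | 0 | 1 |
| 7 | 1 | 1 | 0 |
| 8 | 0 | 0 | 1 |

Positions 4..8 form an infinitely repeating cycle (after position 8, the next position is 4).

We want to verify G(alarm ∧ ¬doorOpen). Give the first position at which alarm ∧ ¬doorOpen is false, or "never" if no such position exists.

0

At position 0 the labels are {doorOpen, moving}, so alarm ∧ ¬doorOpen is false there. This is the first violation.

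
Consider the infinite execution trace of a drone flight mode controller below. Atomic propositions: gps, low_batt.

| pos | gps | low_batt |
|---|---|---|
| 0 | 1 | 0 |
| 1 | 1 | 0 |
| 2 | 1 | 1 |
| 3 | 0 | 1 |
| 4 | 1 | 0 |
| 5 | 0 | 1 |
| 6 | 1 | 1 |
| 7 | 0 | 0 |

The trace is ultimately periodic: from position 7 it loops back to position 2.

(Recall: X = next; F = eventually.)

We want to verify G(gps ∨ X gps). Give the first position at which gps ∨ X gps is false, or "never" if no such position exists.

gps ∨ X gps holds at every position 0..7, and those are all the positions the trace ever visits, so the invariant G(gps ∨ X gps) is never violated.

never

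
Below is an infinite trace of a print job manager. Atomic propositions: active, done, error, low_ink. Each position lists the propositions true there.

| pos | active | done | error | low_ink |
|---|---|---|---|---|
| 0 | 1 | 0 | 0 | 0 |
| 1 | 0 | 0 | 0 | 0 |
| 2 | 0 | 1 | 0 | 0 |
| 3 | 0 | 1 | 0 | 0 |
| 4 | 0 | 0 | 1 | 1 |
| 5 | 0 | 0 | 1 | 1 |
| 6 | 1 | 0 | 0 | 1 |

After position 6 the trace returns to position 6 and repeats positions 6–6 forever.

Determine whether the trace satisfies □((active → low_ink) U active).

(active → low_ink) U active holds at every position 0..6, and those are all positions ever visited, so □((active → low_ink) U active) holds.

Yes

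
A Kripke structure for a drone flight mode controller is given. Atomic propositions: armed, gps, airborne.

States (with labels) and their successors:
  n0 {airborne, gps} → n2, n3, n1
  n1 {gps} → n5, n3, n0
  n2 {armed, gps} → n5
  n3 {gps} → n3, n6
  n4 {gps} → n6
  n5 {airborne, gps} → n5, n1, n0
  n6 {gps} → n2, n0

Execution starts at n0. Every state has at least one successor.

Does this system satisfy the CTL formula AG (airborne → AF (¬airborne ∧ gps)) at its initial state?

Violated

States satisfying airborne → AF (¬airborne ∧ gps): {n0, n1, n2, n3, n4, n6}.
States satisfying AG (airborne → AF (¬airborne ∧ gps)): ∅.
n5 is reachable from n0 and violates airborne → AF (¬airborne ∧ gps), so AG fails at n0.
n0 ∉ Sat(AG (airborne → AF (¬airborne ∧ gps))).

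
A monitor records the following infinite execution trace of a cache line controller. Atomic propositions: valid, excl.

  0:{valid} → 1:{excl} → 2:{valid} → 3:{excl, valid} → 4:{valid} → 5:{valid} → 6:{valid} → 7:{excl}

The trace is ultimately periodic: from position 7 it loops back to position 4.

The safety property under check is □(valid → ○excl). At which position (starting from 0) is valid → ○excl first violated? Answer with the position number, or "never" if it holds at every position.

3

Check valid → ○excl at each position in order: 0 ✓, 1 ✓, 2 ✓.
At position 3 the labels are {excl, valid} and the next position 4 has {valid}, so valid → ○excl is false there. This is the first violation.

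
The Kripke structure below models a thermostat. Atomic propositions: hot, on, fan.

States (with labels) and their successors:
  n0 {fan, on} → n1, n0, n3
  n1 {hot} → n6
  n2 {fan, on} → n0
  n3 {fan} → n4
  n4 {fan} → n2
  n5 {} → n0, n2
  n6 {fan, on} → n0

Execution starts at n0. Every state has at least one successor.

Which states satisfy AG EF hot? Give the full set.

States satisfying EF hot: {n0, n1, n2, n3, n4, n5, n6}.
States satisfying AG EF hot: {n0, n1, n2, n3, n4, n5, n6}.

{n0, n1, n2, n3, n4, n5, n6}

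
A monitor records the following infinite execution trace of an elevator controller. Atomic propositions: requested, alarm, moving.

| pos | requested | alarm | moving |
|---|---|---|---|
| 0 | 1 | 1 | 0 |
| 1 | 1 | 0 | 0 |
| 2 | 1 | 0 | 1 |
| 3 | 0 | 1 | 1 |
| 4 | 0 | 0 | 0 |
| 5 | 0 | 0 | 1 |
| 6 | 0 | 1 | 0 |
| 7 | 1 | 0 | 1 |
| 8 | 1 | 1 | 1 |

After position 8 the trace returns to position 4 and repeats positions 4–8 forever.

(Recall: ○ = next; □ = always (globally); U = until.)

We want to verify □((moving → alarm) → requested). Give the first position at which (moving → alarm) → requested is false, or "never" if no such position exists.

3

Check (moving → alarm) → requested at each position in order: 0 ✓, 1 ✓, 2 ✓.
At position 3 the labels are {alarm, moving}, so (moving → alarm) → requested is false there. This is the first violation.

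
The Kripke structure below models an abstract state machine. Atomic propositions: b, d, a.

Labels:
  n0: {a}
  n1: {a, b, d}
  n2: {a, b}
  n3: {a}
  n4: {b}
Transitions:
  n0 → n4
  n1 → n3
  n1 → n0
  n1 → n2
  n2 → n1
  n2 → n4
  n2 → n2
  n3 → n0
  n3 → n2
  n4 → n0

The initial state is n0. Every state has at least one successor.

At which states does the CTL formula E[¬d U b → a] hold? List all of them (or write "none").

{n0, n1, n2, n3, n4}

States satisfying ¬d: {n0, n2, n3, n4}.
States satisfying b → a: {n0, n1, n2, n3}.
States satisfying E[¬d U b → a]: {n0, n1, n2, n3, n4}.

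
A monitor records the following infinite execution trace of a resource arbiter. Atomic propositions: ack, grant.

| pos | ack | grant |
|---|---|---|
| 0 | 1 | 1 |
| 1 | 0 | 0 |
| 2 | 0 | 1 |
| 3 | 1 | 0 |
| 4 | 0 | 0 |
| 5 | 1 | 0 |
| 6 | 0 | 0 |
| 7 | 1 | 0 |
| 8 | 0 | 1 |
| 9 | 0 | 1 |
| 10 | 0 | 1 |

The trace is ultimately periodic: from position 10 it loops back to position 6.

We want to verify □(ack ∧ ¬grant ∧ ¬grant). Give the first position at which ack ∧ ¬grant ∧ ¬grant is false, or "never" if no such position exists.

At position 0 the labels are {ack, grant}, so ack ∧ ¬grant ∧ ¬grant is false there. This is the first violation.

0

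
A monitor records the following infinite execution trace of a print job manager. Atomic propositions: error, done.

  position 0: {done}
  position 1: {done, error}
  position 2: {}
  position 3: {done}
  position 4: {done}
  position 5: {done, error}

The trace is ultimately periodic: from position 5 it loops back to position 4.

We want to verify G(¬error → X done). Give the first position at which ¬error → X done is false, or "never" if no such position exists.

never

¬error → X done holds at every position 0..5, and those are all the positions the trace ever visits, so the invariant G(¬error → X done) is never violated.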